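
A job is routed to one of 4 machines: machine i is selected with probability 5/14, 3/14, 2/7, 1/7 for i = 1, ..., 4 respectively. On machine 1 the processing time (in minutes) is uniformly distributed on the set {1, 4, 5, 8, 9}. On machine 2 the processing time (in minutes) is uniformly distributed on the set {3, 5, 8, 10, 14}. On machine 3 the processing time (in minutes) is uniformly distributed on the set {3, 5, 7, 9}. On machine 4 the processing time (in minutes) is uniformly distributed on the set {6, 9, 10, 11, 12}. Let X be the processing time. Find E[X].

471/70

E[X | machine 1] = (1+4+5+8+9)/5 = 27/5.
E[X | machine 2] = (3+5+8+10+14)/5 = 8.
E[X | machine 3] = (3+5+7+9)/4 = 6.
E[X | machine 4] = (6+9+10+11+12)/5 = 48/5.
E[X] = (5/14)·(27/5) + (3/14)·(8) + (2/7)·(6) + (1/7)·(48/5) = 471/70.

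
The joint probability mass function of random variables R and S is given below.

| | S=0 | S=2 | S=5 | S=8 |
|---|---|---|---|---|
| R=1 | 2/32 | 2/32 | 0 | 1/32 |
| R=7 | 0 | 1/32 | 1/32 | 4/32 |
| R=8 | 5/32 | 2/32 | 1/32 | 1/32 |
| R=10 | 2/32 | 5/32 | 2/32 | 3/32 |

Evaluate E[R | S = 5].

35/4

P(S = 5) = 1/8.
Summing R·P(R=x,S=y) over the conditioning event gives 35/32.
E[R | S = 5] = (35/32) / (1/8) = 35/4.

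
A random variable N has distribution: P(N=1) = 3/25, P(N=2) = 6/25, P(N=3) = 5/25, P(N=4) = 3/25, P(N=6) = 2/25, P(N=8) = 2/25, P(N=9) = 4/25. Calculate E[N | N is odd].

P(N is odd) = 12/25.
Σ over the event: 1·3/25 + 3·1/5 + 9·4/25 = 54/25.
E[N | N is odd] = (54/25) / (12/25) = 9/2.

9/2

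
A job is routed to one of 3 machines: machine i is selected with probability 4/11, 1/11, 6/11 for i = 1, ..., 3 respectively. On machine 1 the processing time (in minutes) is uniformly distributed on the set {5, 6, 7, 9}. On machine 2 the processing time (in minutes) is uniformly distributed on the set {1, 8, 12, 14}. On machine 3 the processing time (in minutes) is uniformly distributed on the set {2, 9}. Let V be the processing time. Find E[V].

E[V | machine 1] = (5+6+7+9)/4 = 27/4.
E[V | machine 2] = (1+8+12+14)/4 = 35/4.
E[V | machine 3] = (2+9)/2 = 11/2.
E[V] = (4/11)·(27/4) + (1/11)·(35/4) + (6/11)·(11/2) = 25/4.

25/4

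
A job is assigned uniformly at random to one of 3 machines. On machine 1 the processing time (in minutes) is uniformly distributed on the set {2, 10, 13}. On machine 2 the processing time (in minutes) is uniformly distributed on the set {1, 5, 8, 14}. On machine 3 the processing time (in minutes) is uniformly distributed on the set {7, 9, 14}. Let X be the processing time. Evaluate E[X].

76/9

E[X | machine 1] = (2+10+13)/3 = 25/3.
E[X | machine 2] = (1+5+8+14)/4 = 7.
E[X | machine 3] = (7+9+14)/3 = 10.
E[X] = (1/3)·(25/3) + (1/3)·(7) + (1/3)·(10) = 76/9.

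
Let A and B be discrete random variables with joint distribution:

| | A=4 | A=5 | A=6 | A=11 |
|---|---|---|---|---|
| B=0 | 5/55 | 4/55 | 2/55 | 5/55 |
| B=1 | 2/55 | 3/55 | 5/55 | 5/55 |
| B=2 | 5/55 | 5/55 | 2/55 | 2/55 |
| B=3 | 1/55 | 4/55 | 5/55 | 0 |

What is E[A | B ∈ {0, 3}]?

161/26

P(B ∈ {0, 3}) = 26/55.
Summing A·P(A=x,B=y) over the conditioning event gives 161/55.
E[A | B ∈ {0, 3}] = (161/55) / (26/55) = 161/26.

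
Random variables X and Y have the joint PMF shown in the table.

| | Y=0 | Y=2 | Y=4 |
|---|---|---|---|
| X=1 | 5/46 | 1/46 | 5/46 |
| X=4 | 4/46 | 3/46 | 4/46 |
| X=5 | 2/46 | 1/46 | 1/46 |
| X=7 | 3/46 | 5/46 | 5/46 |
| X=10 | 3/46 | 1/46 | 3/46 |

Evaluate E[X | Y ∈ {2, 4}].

154/29

P(Y ∈ {2, 4}) = 29/46.
Summing X·P(X=x,Y=y) over the conditioning event gives 77/23.
E[X | Y ∈ {2, 4}] = (77/23) / (29/46) = 154/29.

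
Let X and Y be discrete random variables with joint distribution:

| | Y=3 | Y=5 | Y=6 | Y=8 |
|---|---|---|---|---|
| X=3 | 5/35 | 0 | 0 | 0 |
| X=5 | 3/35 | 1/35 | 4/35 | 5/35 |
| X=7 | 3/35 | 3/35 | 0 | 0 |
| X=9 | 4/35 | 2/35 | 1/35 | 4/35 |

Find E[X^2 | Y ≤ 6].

P(Y ≤ 6) = 26/35.
Summing X^2·P(X=x,Y=y) over the conditioning event gives 158/5.
E[X^2 | Y ≤ 6] = (158/5) / (26/35) = 553/13.

553/13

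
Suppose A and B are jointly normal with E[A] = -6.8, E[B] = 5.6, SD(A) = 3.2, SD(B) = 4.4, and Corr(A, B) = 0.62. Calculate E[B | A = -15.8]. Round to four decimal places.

-2.0725

For a bivariate normal, E[B | A=x] = μ_B + ρ·(σ_B/σ_A)·(x − μ_A).
E[B | A=-15.8] = 5.6 + (0.62)·(4.4/3.2)·(-15.8 − (-6.8)) = 5.6 + (0.8525)·(-9) = -2.0725.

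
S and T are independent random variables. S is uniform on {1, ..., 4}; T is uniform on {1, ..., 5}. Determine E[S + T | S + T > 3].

P(S + T > 3) = 17/20.
Summing (S+T)·P(x,y) over outcomes with S + T > 3 gives 51/10.
E[S + T | S + T > 3] = (51/10) / (17/20) = 6.

6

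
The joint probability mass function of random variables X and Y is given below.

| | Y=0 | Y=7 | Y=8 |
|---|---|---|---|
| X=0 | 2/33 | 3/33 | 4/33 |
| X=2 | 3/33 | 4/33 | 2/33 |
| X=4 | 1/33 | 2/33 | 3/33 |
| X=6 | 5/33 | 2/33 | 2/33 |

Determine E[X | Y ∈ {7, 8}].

P(Y ∈ {7, 8}) = 2/3.
Σ X·P over the event = 0·(3/33) + 0·(4/33) + 2·(4/33) + 2·(2/33) + 4·(2/33) + 4·(3/33) + 6·(2/33) + 6·(2/33) = 56/33.
E[X | Y ∈ {7, 8}] = (56/33) / (2/3) = 28/11.

28/11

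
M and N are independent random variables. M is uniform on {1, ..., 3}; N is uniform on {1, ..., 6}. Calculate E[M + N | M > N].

Outcomes with M > N: (2,1), (3,1), (3,2), each with probability 1/18.
E[M + N | M > N] = (3 + 4 + 5) / 3 = 4.

4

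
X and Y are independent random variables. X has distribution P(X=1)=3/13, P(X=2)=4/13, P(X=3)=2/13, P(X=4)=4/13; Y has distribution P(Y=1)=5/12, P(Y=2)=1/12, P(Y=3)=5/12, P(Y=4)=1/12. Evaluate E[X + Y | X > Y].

187/38

P(X > Y) = 19/39.
Summing (X+Y)·P(x,y) over outcomes with X > Y gives 187/78.
E[X + Y | X > Y] = (187/78) / (19/39) = 187/38.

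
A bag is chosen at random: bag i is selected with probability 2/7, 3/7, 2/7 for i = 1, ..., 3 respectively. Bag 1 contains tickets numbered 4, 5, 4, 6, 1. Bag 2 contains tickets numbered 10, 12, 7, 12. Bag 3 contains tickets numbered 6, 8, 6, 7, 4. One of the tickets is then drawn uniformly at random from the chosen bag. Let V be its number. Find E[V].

1023/140

E[V | bag 1] = (4+5+4+6+1)/5 = 4.
E[V | bag 2] = (10+12+7+12)/4 = 41/4.
E[V | bag 3] = (6+8+6+7+4)/5 = 31/5.
E[V] = (2/7)·(4) + (3/7)·(41/4) + (2/7)·(31/5) = 1023/140.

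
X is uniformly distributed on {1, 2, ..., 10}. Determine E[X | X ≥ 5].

15/2

Given X ≥ 5, X is equally likely to be any of {5, 6, 7, 8, 9, 10}.
E[X | X ≥ 5] = (5 + 6 + 7 + 8 + 9 + 10) / 6 = 15/2.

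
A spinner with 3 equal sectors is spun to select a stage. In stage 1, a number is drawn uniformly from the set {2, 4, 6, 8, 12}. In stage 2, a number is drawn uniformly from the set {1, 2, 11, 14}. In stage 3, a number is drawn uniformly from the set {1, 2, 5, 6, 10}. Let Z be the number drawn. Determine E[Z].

91/15

E[Z | stage 1] = (2+4+6+8+12)/5 = 32/5.
E[Z | stage 2] = (1+2+11+14)/4 = 7.
E[Z | stage 3] = (1+2+5+6+10)/5 = 24/5.
By the law of total expectation,
E[Z] = (1/3)·(32/5) + (1/3)·(7) + (1/3)·(24/5) = 91/15.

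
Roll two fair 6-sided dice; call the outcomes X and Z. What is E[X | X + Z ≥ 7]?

P(X + Z ≥ 7) = 7/12.
Summing X·P(x,y) over outcomes with X + Z ≥ 7 gives 91/36.
E[X | X + Z ≥ 7] = (91/36) / (7/12) = 13/3.

13/3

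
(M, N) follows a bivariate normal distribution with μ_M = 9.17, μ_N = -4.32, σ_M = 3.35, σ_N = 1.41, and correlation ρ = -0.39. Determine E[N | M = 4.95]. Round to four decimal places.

-3.6273

E[N | M=x] = μ_N + ρ(σ_N/σ_M)(x − μ_M) for jointly normal variables.
E[N | M=4.95] = -4.32 + (-0.39)·(1.41/3.35)·(4.95 − (9.17)) = -4.32 + (-0.16415)·(-4.22) = -3.6273.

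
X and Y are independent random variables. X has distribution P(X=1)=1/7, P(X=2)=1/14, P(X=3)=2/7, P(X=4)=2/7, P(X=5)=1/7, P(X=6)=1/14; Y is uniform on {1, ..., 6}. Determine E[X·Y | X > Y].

162/17

P(X > Y) = 17/42.
Summing XY·P(x,y) over outcomes with X > Y gives 27/7.
E[X·Y | X > Y] = (27/7) / (17/42) = 162/17.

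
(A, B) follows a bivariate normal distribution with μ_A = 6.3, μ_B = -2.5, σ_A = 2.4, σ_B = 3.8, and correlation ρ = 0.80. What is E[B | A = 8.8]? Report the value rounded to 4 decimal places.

The regression of B on A has slope ρ·σ_B/σ_A and passes through (μ_A, μ_B).
E[B | A=8.8] = -2.5 + (0.80)·(3.8/2.4)·(8.8 − (6.3)) = -2.5 + (1.26667)·(2.5) = 0.6667.

0.6667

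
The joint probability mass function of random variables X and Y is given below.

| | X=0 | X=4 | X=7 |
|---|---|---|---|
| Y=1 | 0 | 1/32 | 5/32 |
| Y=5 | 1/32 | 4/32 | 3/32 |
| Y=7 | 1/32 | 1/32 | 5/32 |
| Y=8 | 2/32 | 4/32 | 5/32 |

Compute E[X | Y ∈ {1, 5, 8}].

127/25

P(Y ∈ {1, 5, 8}) = 25/32.
Σ X·P over the event = 0·(1/32) + 0·(2/32) + 4·(1/32) + 4·(4/32) + 4·(4/32) + 7·(5/32) + 7·(3/32) + 7·(5/32) = 127/32.
E[X | Y ∈ {1, 5, 8}] = (127/32) / (25/32) = 127/25.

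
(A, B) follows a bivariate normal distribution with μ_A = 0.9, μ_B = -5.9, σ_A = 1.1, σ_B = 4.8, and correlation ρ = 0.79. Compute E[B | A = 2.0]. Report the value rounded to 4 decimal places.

-2.1080

For a bivariate normal, E[B | A=x] = μ_B + ρ·(σ_B/σ_A)·(x − μ_A).
E[B | A=2.0] = -5.9 + (0.79)·(4.8/1.1)·(2.0 − (0.9)) = -5.9 + (3.4473)·(1.1) = -2.1080.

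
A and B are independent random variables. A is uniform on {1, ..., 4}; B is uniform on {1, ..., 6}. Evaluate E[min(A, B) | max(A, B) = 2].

P(max(A, B) = 2) = 1/8.
Summing min(A,B)·P(x,y) over outcomes with max(A, B) = 2 gives 1/6.
E[min(A, B) | max(A, B) = 2] = (1/6) / (1/8) = 4/3.

4/3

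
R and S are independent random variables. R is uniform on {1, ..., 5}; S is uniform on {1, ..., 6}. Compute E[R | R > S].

Outcomes with R > S: (2,1), (3,1), (3,2), (4,1), (4,2), (4,3), (5,1), (5,2), (5,3), (5,4), each with probability 1/30.
E[R | R > S] = (2 + 3 + 3 + 4 + 4 + 4 + 5 + 5 + 5 + 5) / 10 = 4.

4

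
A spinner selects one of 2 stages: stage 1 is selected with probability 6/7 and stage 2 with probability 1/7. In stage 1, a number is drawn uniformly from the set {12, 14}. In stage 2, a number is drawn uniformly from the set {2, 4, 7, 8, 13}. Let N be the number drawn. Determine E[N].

424/35

E[N | stage 1] = (12+14)/2 = 13.
E[N | stage 2] = (2+4+7+8+13)/5 = 34/5.
By the law of total expectation,
E[N] = (6/7)·(13) + (1/7)·(34/5) = 424/35.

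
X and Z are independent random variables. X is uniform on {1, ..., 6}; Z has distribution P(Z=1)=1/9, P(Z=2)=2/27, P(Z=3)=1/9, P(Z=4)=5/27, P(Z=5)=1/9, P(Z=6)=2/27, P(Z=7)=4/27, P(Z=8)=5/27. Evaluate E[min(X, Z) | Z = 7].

7/2

P(Z = 7) = 4/27.
Summing min(X,Z)·P(x,y) over outcomes with Z = 7 gives 14/27.
E[min(X, Z) | Z = 7] = (14/27) / (4/27) = 7/2.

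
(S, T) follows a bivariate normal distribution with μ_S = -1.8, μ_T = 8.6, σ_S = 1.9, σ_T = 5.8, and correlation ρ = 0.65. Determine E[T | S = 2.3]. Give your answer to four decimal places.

16.7353

The regression of T on S has slope ρ·σ_T/σ_S and passes through (μ_S, μ_T).
E[T | S=2.3] = 8.6 + (0.65)·(5.8/1.9)·(2.3 − (-1.8)) = 8.6 + (1.98421)·(4.1) = 16.7353.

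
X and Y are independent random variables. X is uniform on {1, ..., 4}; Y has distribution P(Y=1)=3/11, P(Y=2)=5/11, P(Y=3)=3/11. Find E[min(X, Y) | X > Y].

P(X > Y) = 1/2.
Summing min(X,Y)·P(x,y) over outcomes with X > Y gives 19/22.
E[min(X, Y) | X > Y] = (19/22) / (1/2) = 19/11.

19/11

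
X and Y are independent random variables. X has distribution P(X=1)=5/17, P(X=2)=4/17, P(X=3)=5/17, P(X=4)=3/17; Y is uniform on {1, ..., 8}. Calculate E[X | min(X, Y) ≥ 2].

P(min(X, Y) ≥ 2) = 21/34.
Summing X·P(x,y) over outcomes with min(X, Y) ≥ 2 gives 245/136.
E[X | min(X, Y) ≥ 2] = (245/136) / (21/34) = 35/12.

35/12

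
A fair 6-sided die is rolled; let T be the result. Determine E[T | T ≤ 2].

Given T ≤ 2, T is equally likely to be any of {1, 2}.
E[T | T ≤ 2] = (1 + 2) / 2 = 3/2.

3/2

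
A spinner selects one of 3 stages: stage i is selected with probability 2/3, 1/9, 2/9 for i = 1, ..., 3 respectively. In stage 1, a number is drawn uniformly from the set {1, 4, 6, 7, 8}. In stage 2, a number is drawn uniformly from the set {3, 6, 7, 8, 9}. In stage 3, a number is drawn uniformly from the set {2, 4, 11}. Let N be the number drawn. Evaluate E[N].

E[N | stage 1] = (1+4+6+7+8)/5 = 26/5.
E[N | stage 2] = (3+6+7+8+9)/5 = 33/5.
E[N | stage 3] = (2+4+11)/3 = 17/3.
By the law of total expectation,
E[N] = (2/3)·(26/5) + (1/9)·(33/5) + (2/9)·(17/3) = 737/135.

737/135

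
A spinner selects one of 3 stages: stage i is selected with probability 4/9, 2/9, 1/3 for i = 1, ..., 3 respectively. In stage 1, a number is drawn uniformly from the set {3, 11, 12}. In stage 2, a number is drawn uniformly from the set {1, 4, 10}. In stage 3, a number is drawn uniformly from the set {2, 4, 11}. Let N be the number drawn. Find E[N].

E[N | stage 1] = (3+11+12)/3 = 26/3.
E[N | stage 2] = (1+4+10)/3 = 5.
E[N | stage 3] = (2+4+11)/3 = 17/3.
By the law of total expectation,
E[N] = (4/9)·(26/3) + (2/9)·(5) + (1/3)·(17/3) = 185/27.

185/27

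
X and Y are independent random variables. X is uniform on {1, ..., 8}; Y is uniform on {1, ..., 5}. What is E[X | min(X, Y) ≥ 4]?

P(min(X, Y) ≥ 4) = 1/4.
Summing X·P(x,y) over outcomes with min(X, Y) ≥ 4 gives 3/2.
E[X | min(X, Y) ≥ 4] = (3/2) / (1/4) = 6.

6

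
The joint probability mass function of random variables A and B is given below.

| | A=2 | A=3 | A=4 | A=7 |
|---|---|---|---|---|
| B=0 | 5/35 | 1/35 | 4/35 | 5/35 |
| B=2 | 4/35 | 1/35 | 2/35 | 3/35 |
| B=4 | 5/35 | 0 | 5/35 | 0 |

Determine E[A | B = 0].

P(B = 0) = 3/7.
Σ A·P over the event = 2·(5/35) + 3·(1/35) + 4·(4/35) + 7·(5/35) = 64/35.
E[A | B = 0] = (64/35) / (3/7) = 64/15.

64/15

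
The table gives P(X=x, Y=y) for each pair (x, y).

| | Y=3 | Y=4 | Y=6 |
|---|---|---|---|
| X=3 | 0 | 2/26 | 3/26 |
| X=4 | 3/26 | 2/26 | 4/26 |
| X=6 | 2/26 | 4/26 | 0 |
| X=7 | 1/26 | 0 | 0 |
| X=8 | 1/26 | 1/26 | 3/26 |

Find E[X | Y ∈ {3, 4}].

P(Y ∈ {3, 4}) = 8/13.
Σ X·P over the event = 3·(2/26) + 4·(3/26) + 4·(2/26) + 6·(2/26) + 6·(4/26) + 7·(1/26) + 8·(1/26) + 8·(1/26) = 85/26.
E[X | Y ∈ {3, 4}] = (85/26) / (8/13) = 85/16.

85/16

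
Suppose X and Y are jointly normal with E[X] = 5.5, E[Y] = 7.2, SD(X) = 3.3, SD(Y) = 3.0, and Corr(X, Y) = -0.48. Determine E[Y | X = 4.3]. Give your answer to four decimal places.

7.7236

For a bivariate normal, E[Y | X=x] = μ_Y + ρ·(σ_Y/σ_X)·(x − μ_X).
E[Y | X=4.3] = 7.2 + (-0.48)·(3.0/3.3)·(4.3 − (5.5)) = 7.2 + (-0.43636)·(-1.2) = 7.7236.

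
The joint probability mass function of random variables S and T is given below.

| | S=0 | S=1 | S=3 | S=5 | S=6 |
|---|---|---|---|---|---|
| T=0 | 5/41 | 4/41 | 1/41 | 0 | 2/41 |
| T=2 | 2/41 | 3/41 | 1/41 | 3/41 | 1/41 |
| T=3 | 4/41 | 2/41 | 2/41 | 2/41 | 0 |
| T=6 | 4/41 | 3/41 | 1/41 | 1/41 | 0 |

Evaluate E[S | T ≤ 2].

P(T ≤ 2) = 22/41.
Summing S·P(S=x,T=y) over the conditioning event gives 46/41.
E[S | T ≤ 2] = (46/41) / (22/41) = 23/11.

23/11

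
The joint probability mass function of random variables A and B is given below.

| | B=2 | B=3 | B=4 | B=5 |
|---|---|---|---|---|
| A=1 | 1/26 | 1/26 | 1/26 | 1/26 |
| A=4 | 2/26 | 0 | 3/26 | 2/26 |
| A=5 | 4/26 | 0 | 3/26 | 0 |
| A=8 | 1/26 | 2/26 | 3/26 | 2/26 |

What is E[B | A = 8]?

15/4

P(A = 8) = 4/13.
Summing B·P(A=x,B=y) over the conditioning event gives 15/13.
E[B | A = 8] = (15/13) / (4/13) = 15/4.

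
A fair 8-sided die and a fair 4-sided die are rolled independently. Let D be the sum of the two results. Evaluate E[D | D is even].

7

P(D is even) = 1/2.
Σ over the event: 2·1/32 + 4·3/32 + 6·1/8 + 8·1/8 + 10·3/32 + 12·1/32 = 7/2.
E[D | D is even] = (7/2) / (1/2) = 7.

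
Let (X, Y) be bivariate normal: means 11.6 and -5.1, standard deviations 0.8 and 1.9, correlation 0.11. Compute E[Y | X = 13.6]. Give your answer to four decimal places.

For a bivariate normal, E[Y | X=x] = μ_Y + ρ·(σ_Y/σ_X)·(x − μ_X).
E[Y | X=13.6] = -5.1 + (0.11)·(1.9/0.8)·(13.6 − (11.6)) = -5.1 + (0.26125)·(2) = -4.5775.

-4.5775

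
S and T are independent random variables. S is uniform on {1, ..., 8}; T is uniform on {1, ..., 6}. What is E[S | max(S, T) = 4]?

Outcomes with max(S, T) = 4: (1,4), (2,4), (3,4), (4,1), (4,2), (4,3), (4,4), each with probability 1/48.
E[S | max(S, T) = 4] = (1 + 2 + 3 + 4 + 4 + 4 + 4) / 7 = 22/7.

22/7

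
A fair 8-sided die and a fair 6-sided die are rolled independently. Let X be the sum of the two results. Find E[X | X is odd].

P(X is odd) = 1/2.
Σ over the event: 3·1/24 + 5·1/12 + 7·1/8 + 9·1/8 + 11·1/12 + 13·1/24 = 4.
E[X | X is odd] = (4) / (1/2) = 8.

8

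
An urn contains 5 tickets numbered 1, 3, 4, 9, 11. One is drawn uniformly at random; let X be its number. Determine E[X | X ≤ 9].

17/4

P(X ≤ 9) = 4/5.
Σ over the event: 1·1/5 + 3·1/5 + 4·1/5 + 9·1/5 = 17/5.
E[X | X ≤ 9] = (17/5) / (4/5) = 17/4.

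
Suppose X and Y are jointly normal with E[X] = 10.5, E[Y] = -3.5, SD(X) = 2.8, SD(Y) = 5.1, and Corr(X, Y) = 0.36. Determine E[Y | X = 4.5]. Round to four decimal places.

The regression of Y on X has slope ρ·σ_Y/σ_X and passes through (μ_X, μ_Y).
E[Y | X=4.5] = -3.5 + (0.36)·(5.1/2.8)·(4.5 − (10.5)) = -3.5 + (0.65571)·(-6) = -7.4343.

-7.4343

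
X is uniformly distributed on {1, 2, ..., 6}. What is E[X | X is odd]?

3

Given X is odd, X is equally likely to be any of {1, 3, 5}.
E[X | X is odd] = (1 + 3 + 5) / 3 = 3.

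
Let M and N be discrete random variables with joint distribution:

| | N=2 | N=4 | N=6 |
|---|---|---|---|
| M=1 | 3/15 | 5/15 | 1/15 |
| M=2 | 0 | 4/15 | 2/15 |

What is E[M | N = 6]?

5/3

P(N = 6) = 1/5.
Σ M·P over the event = 1·(1/15) + 2·(2/15) = 1/3.
E[M | N = 6] = (1/3) / (1/5) = 5/3.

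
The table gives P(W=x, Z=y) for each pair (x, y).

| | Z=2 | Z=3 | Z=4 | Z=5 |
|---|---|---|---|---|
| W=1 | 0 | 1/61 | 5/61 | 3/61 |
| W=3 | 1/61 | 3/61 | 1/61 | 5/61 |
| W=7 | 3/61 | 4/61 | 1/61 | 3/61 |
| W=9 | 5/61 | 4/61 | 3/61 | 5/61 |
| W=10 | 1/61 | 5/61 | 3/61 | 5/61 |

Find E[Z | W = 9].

59/17

P(W = 9) = 17/61.
Σ Z·P over the event = 2·(5/61) + 3·(4/61) + 4·(3/61) + 5·(5/61) = 59/61.
E[Z | W = 9] = (59/61) / (17/61) = 59/17.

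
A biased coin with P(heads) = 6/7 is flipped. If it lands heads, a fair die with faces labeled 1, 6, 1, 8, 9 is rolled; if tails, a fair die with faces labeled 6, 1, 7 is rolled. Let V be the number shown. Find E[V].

104/21

E[V | heads] = (1+6+1+8+9)/5 = 5.
E[V | tails] = (6+1+7)/3 = 14/3.
By the law of total expectation,
E[V] = (6/7)·(5) + (1/7)·(14/3) = 104/21.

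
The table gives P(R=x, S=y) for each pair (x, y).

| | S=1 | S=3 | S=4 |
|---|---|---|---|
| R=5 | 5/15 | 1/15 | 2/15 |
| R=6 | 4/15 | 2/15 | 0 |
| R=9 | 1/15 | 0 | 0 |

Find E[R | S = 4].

P(S = 4) = 2/15.
Σ R·P over the event = 5·(2/15) = 2/3.
E[R | S = 4] = (2/3) / (2/15) = 5.

5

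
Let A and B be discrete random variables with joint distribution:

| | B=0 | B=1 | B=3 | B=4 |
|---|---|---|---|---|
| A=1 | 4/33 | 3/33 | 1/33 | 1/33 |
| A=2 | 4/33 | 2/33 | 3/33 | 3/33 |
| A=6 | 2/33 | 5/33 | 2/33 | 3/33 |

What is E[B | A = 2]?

23/12

P(A = 2) = 4/11.
Summing B·P(A=x,B=y) over the conditioning event gives 23/33.
E[B | A = 2] = (23/33) / (4/11) = 23/12.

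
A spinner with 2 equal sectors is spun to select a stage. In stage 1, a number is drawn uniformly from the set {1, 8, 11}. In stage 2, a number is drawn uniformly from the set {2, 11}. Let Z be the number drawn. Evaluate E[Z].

79/12

E[Z | stage 1] = (1+8+11)/3 = 20/3.
E[Z | stage 2] = (2+11)/2 = 13/2.
By the law of total expectation,
E[Z] = (1/2)·(20/3) + (1/2)·(13/2) = 79/12.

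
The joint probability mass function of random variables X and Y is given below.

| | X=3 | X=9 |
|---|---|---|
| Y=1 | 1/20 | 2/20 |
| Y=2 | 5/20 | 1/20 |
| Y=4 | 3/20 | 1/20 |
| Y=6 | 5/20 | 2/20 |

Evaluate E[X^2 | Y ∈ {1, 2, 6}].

P(Y ∈ {1, 2, 6}) = 4/5.
Summing X^2·P(X=x,Y=y) over the conditioning event gives 126/5.
E[X^2 | Y ∈ {1, 2, 6}] = (126/5) / (4/5) = 63/2.

63/2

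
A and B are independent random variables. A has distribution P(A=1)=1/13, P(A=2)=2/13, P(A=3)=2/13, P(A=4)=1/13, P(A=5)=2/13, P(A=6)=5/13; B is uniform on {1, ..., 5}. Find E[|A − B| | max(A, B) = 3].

P(max(A, B) = 3) = 9/65.
Summing |A−B|·P(x,y) over outcomes with max(A, B) = 3 gives 2/13.
E[|A − B| | max(A, B) = 3] = (2/13) / (9/65) = 10/9.

10/9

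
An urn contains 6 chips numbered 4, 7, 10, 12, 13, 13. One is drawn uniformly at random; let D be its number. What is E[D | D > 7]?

P(D > 7) = 2/3.
Σ over the event: 10·1/6 + 12·1/6 + 13·1/3 = 8.
E[D | D > 7] = (8) / (2/3) = 12.

12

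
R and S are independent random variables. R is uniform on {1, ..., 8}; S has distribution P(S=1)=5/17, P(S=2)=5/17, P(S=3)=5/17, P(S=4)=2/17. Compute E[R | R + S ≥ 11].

P(R + S ≥ 11) = 9/136.
Summing R·P(x,y) over outcomes with R + S ≥ 11 gives 35/68.
E[R | R + S ≥ 11] = (35/68) / (9/136) = 70/9.

70/9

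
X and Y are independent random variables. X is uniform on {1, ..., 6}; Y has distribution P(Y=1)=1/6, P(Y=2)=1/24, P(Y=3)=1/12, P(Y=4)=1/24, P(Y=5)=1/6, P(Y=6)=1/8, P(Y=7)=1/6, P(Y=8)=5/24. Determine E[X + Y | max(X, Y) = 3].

51/11

P(max(X, Y) = 3) = 11/144.
Summing (X+Y)·P(x,y) over outcomes with max(X, Y) = 3 gives 17/48.
E[X + Y | max(X, Y) = 3] = (17/48) / (11/144) = 51/11.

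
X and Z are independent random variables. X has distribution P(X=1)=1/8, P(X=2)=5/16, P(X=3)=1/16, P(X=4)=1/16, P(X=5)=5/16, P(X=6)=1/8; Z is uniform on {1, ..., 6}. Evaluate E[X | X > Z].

47/10

P(X > Z) = 5/12.
Summing X·P(x,y) over outcomes with X > Z gives 47/24.
E[X | X > Z] = (47/24) / (5/12) = 47/10.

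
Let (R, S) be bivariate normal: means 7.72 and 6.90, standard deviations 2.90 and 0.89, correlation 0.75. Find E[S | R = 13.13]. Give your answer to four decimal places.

8.1452

E[S | R=x] = μ_S + ρ(σ_S/σ_R)(x − μ_R) for jointly normal variables.
E[S | R=13.13] = 6.90 + (0.75)·(0.89/2.90)·(13.13 − (7.72)) = 6.90 + (0.23017)·(5.41) = 8.1452.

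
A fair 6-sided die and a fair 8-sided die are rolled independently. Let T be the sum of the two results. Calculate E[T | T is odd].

P(T is odd) = 1/2.
Σ over the event: 3·1/24 + 5·1/12 + 7·1/8 + 9·1/8 + 11·1/12 + 13·1/24 = 4.
E[T | T is odd] = (4) / (1/2) = 8.

8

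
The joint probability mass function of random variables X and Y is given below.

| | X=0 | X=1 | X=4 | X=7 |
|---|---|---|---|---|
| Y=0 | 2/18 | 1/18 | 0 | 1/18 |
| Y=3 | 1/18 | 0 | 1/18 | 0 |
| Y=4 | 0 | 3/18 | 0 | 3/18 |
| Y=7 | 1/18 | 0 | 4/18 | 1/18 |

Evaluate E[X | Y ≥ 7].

23/6

P(Y ≥ 7) = 1/3.
Σ X·P over the event = 0·(1/18) + 4·(4/18) + 7·(1/18) = 23/18.
E[X | Y ≥ 7] = (23/18) / (1/3) = 23/6.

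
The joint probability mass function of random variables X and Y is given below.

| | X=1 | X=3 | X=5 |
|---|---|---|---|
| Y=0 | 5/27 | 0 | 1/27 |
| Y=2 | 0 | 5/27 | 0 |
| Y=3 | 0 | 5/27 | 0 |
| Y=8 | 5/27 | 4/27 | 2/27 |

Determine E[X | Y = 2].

P(Y = 2) = 5/27.
Σ X·P over the event = 3·(5/27) = 5/9.
E[X | Y = 2] = (5/9) / (5/27) = 3.

3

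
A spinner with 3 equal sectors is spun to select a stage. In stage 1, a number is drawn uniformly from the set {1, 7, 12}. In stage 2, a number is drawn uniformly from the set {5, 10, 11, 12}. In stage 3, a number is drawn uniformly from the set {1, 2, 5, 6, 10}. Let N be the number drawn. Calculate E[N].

E[N | stage 1] = (1+7+12)/3 = 20/3.
E[N | stage 2] = (5+10+11+12)/4 = 19/2.
E[N | stage 3] = (1+2+5+6+10)/5 = 24/5.
By the law of total expectation,
E[N] = (1/3)·(20/3) + (1/3)·(19/2) + (1/3)·(24/5) = 629/90.

629/90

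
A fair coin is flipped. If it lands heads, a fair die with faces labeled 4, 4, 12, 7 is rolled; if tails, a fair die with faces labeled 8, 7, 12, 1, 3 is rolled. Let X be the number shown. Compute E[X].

259/40

E[X | heads] = (4+4+12+7)/4 = 27/4.
E[X | tails] = (8+7+12+1+3)/5 = 31/5.
E[X] = (1/2)·(27/4) + (1/2)·(31/5) = 259/40.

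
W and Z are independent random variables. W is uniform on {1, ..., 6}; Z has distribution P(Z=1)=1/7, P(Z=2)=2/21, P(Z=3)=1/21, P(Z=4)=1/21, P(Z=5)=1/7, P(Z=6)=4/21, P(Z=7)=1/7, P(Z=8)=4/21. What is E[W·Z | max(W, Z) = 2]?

P(max(W, Z) = 2) = 1/18.
Summing WZ·P(x,y) over outcomes with max(W, Z) = 2 gives 1/7.
E[W·Z | max(W, Z) = 2] = (1/7) / (1/18) = 18/7.

18/7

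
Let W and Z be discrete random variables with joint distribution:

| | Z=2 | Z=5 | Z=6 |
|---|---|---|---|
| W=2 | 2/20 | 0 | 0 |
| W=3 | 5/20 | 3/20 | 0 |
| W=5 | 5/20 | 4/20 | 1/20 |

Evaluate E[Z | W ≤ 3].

P(W ≤ 3) = 1/2.
Σ Z·P over the event = 2·(2/20) + 2·(5/20) + 5·(3/20) = 29/20.
E[Z | W ≤ 3] = (29/20) / (1/2) = 29/10.

29/10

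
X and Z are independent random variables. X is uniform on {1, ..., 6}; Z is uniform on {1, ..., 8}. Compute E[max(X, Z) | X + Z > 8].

P(X + Z > 8) = 7/16.
Summing max(X,Z)·P(x,y) over outcomes with X + Z > 8 gives 35/12.
E[max(X, Z) | X + Z > 8] = (35/12) / (7/16) = 20/3.

20/3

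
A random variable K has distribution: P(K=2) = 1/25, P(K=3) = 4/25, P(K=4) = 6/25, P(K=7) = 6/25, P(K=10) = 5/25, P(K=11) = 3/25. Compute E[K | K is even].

19/3

P(K is even) = 12/25.
Σ over the event: 2·1/25 + 4·6/25 + 10·1/5 = 76/25.
E[K | K is even] = (76/25) / (12/25) = 19/3.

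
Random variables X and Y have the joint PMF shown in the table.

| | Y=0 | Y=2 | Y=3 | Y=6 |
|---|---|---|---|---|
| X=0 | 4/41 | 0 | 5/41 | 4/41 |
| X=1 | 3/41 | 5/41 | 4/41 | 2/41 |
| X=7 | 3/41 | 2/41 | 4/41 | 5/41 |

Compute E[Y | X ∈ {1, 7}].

20/7

P(X ∈ {1, 7}) = 28/41.
Σ Y·P over the event = 0·(3/41) + 2·(5/41) + 3·(4/41) + 6·(2/41) + 0·(3/41) + 2·(2/41) + 3·(4/41) + 6·(5/41) = 80/41.
E[Y | X ∈ {1, 7}] = (80/41) / (28/41) = 20/7.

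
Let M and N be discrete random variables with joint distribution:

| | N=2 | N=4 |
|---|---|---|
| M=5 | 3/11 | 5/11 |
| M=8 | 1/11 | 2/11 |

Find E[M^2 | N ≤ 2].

P(N ≤ 2) = 4/11.
Σ M^2·P over the event = 25·(3/11) + 64·(1/11) = 139/11.
E[M^2 | N ≤ 2] = (139/11) / (4/11) = 139/4.

139/4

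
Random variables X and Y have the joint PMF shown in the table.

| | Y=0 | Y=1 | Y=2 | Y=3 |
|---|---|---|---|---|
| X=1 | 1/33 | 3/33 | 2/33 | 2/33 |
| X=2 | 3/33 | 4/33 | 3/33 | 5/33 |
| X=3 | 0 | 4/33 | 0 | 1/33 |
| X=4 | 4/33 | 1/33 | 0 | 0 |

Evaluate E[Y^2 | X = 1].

P(X = 1) = 8/33.
Σ Y^2·P over the event = 0·(1/33) + 1·(3/33) + 4·(2/33) + 9·(2/33) = 29/33.
E[Y^2 | X = 1] = (29/33) / (8/33) = 29/8.

29/8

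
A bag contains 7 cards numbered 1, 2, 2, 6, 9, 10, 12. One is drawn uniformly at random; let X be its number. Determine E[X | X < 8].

P(X < 8) = 4/7.
Σ over the event: 1·1/7 + 2·2/7 + 6·1/7 = 11/7.
E[X | X < 8] = (11/7) / (4/7) = 11/4.

11/4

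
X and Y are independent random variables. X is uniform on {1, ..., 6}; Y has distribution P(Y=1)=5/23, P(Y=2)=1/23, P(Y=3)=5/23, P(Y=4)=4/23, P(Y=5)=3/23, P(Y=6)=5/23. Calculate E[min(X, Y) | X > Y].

25/11

P(X > Y) = 55/138.
Summing min(X,Y)·P(x,y) over outcomes with X > Y gives 125/138.
E[min(X, Y) | X > Y] = (125/138) / (55/138) = 25/11.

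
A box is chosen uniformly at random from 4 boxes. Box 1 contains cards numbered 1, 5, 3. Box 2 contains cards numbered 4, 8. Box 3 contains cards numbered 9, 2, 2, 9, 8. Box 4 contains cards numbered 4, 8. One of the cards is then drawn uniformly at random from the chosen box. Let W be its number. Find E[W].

21/4

E[W | box 1] = (1+5+3)/3 = 3.
E[W | box 2] = (4+8)/2 = 6.
E[W | box 3] = (9+2+2+9+8)/5 = 6.
E[W | box 4] = (4+8)/2 = 6.
E[W] = (1/4)·(3) + (1/4)·(6) + (1/4)·(6) + (1/4)·(6) = 21/4.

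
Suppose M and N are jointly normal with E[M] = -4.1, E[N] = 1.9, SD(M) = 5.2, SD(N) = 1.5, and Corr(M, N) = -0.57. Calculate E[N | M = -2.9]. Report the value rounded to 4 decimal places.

E[N | M=x] = μ_N + ρ(σ_N/σ_M)(x − μ_M) for jointly normal variables.
E[N | M=-2.9] = 1.9 + (-0.57)·(1.5/5.2)·(-2.9 − (-4.1)) = 1.9 + (-0.16442)·(1.2) = 1.7027.

1.7027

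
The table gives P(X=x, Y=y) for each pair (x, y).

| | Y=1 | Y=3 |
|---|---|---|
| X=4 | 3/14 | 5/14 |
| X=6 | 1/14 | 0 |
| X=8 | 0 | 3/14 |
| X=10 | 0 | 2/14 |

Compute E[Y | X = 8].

P(X = 8) = 3/14.
Σ Y·P over the event = 3·(3/14) = 9/14.
E[Y | X = 8] = (9/14) / (3/14) = 3.

3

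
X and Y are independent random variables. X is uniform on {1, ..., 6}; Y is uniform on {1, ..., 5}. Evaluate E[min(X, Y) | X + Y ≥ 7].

16/5

P(X + Y ≥ 7) = 1/2.
Summing min(X,Y)·P(x,y) over outcomes with X + Y ≥ 7 gives 8/5.
E[min(X, Y) | X + Y ≥ 7] = (8/5) / (1/2) = 16/5.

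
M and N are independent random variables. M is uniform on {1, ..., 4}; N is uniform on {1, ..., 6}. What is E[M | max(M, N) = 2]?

5/3

P(max(M, N) = 2) = 1/8.
Summing M·P(x,y) over outcomes with max(M, N) = 2 gives 5/24.
E[M | max(M, N) = 2] = (5/24) / (1/8) = 5/3.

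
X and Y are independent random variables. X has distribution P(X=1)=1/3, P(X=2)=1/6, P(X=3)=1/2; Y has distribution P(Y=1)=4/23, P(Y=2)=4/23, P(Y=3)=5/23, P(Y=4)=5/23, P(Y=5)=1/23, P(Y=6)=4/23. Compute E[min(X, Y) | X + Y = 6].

P(X + Y = 6) = 11/69.
Summing min(X,Y)·P(x,y) over outcomes with X + Y = 6 gives 19/46.
E[min(X, Y) | X + Y = 6] = (19/46) / (11/69) = 57/22.

57/22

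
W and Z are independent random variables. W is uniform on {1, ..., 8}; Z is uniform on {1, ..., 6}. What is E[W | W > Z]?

160/27

P(W > Z) = 9/16.
Summing W·P(x,y) over outcomes with W > Z gives 10/3.
E[W | W > Z] = (10/3) / (9/16) = 160/27.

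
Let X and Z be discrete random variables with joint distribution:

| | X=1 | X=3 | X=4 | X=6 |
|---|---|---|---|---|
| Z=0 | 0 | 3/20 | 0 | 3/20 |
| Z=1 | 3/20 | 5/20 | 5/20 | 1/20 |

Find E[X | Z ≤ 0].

9/2

P(Z ≤ 0) = 3/10.
Σ X·P over the event = 3·(3/20) + 6·(3/20) = 27/20.
E[X | Z ≤ 0] = (27/20) / (3/10) = 9/2.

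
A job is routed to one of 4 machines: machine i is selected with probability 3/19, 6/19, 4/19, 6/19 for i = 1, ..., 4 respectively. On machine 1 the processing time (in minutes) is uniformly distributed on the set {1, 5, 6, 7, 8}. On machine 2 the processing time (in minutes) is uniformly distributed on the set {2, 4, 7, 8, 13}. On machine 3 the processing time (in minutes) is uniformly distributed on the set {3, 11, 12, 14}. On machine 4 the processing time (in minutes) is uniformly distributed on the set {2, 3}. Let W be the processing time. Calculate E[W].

112/19

E[W | machine 1] = (1+5+6+7+8)/5 = 27/5.
E[W | machine 2] = (2+4+7+8+13)/5 = 34/5.
E[W | machine 3] = (3+11+12+14)/4 = 10.
E[W | machine 4] = (2+3)/2 = 5/2.
By the law of total expectation,
E[W] = (3/19)·(27/5) + (6/19)·(34/5) + (4/19)·(10) + (6/19)·(5/2) = 112/19.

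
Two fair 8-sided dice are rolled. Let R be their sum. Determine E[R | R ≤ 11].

P(R ≤ 11) = 49/64.
E[R | R ≤ 11] = (47/8) / (49/64) = 376/49.

376/49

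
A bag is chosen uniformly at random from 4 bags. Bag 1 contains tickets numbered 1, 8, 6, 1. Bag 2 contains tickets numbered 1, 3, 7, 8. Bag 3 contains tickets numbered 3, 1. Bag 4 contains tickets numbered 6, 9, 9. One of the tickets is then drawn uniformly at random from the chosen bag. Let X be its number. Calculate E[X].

E[X | bag 1] = (1+8+6+1)/4 = 4.
E[X | bag 2] = (1+3+7+8)/4 = 19/4.
E[X | bag 3] = (3+1)/2 = 2.
E[X | bag 4] = (6+9+9)/3 = 8.
By the law of total expectation,
E[X] = (1/4)·(4) + (1/4)·(19/4) + (1/4)·(2) + (1/4)·(8) = 75/16.

75/16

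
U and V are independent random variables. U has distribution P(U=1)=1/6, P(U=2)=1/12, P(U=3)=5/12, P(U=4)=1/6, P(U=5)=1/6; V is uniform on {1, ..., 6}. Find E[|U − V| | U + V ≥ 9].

P(U + V ≥ 9) = 5/24.
Summing |U−V|·P(x,y) over outcomes with U + V ≥ 9 gives 25/72.
E[|U − V| | U + V ≥ 9] = (25/72) / (5/24) = 5/3.

5/3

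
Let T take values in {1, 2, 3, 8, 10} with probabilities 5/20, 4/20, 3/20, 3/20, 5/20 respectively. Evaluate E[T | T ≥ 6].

37/4

P(T ≥ 6) = 2/5.
Σ over the event: 8·3/20 + 10·1/4 = 37/10.
E[T | T ≥ 6] = (37/10) / (2/5) = 37/4.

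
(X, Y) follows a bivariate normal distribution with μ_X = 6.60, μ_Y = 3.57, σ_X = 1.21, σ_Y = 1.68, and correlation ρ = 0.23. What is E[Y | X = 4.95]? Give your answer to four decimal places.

3.0431

E[Y | X=x] = μ_Y + ρ(σ_Y/σ_X)(x − μ_X) for jointly normal variables.
E[Y | X=4.95] = 3.57 + (0.23)·(1.68/1.21)·(4.95 − (6.60)) = 3.57 + (0.31934)·(-1.65) = 3.0431.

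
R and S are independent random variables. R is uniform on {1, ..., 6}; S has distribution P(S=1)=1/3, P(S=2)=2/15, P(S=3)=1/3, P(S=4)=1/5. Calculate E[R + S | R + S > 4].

226/33

P(R + S > 4) = 11/15.
Summing (R+S)·P(x,y) over outcomes with R + S > 4 gives 226/45.
E[R + S | R + S > 4] = (226/45) / (11/15) = 226/33.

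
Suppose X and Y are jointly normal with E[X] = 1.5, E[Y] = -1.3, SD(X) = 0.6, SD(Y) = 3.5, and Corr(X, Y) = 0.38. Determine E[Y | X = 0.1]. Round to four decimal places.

-4.4033

E[Y | X=x] = μ_Y + ρ(σ_Y/σ_X)(x − μ_X) for jointly normal variables.
E[Y | X=0.1] = -1.3 + (0.38)·(3.5/0.6)·(0.1 − (1.5)) = -1.3 + (2.21667)·(-1.4) = -4.4033.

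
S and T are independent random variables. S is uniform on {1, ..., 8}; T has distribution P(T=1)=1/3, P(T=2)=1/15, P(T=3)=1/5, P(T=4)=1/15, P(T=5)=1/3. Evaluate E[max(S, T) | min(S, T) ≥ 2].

P(min(S, T) ≥ 2) = 7/12.
Summing max(S,T)·P(x,y) over outcomes with min(S, T) ≥ 2 gives 193/60.
E[max(S, T) | min(S, T) ≥ 2] = (193/60) / (7/12) = 193/35.

193/35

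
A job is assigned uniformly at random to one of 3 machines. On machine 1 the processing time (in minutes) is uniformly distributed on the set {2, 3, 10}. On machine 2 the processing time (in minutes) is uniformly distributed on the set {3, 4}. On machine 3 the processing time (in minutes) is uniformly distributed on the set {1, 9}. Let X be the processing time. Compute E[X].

E[X | machine 1] = (2+3+10)/3 = 5.
E[X | machine 2] = (3+4)/2 = 7/2.
E[X | machine 3] = (1+9)/2 = 5.
E[X] = (1/3)·(5) + (1/3)·(7/2) + (1/3)·(5) = 9/2.

9/2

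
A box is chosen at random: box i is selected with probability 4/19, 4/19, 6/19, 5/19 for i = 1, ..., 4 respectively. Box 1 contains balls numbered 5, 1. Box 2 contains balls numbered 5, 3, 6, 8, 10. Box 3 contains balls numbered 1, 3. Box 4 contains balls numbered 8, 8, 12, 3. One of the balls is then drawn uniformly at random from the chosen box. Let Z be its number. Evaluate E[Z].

E[Z | box 1] = (5+1)/2 = 3.
E[Z | box 2] = (5+3+6+8+10)/5 = 32/5.
E[Z | box 3] = (1+3)/2 = 2.
E[Z | box 4] = (8+8+12+3)/4 = 31/4.
By the law of total expectation,
E[Z] = (4/19)·(3) + (4/19)·(32/5) + (6/19)·(2) + (5/19)·(31/4) = 93/20.

93/20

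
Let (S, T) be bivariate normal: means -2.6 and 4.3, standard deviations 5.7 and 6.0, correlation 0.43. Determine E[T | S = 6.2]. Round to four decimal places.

The regression of T on S has slope ρ·σ_T/σ_S and passes through (μ_S, μ_T).
E[T | S=6.2] = 4.3 + (0.43)·(6.0/5.7)·(6.2 − (-2.6)) = 4.3 + (0.452632)·(8.8) = 8.2832.

8.2832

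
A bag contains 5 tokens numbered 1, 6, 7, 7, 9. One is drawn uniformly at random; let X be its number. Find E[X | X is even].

6

P(X is even) = 1/5.
Σ over the event: 6·1/5 = 6/5.
E[X | X is even] = (6/5) / (1/5) = 6.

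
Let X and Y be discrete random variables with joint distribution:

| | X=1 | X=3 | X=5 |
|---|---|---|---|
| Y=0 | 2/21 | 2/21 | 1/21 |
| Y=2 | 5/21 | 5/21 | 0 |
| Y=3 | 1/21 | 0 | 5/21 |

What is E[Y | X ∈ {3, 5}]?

P(X ∈ {3, 5}) = 13/21.
Σ Y·P over the event = 0·(2/21) + 2·(5/21) + 0·(1/21) + 3·(5/21) = 25/21.
E[Y | X ∈ {3, 5}] = (25/21) / (13/21) = 25/13.

25/13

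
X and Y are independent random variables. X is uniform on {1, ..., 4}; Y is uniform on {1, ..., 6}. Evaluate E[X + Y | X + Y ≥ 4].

136/21

P(X + Y ≥ 4) = 7/8.
Summing (X+Y)·P(x,y) over outcomes with X + Y ≥ 4 gives 17/3.
E[X + Y | X + Y ≥ 4] = (17/3) / (7/8) = 136/21.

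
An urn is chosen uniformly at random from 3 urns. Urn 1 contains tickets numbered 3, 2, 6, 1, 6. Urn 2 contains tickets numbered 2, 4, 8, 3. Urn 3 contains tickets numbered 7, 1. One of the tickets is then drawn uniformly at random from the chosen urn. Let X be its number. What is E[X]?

E[X | urn 1] = (3+2+6+1+6)/5 = 18/5.
E[X | urn 2] = (2+4+8+3)/4 = 17/4.
E[X | urn 3] = (7+1)/2 = 4.
E[X] = (1/3)·(18/5) + (1/3)·(17/4) + (1/3)·(4) = 79/20.

79/20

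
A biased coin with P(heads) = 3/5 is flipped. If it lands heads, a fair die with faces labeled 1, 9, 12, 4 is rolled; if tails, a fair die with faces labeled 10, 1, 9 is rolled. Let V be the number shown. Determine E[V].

197/30

E[V | heads] = (1+9+12+4)/4 = 13/2.
E[V | tails] = (10+1+9)/3 = 20/3.
E[V] = (3/5)·(13/2) + (2/5)·(20/3) = 197/30.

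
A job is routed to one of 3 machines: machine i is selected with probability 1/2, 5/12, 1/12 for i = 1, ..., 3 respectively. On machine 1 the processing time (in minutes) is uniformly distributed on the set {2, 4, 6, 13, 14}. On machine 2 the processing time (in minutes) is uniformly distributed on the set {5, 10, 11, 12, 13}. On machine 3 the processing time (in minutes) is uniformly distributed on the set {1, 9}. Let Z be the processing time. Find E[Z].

E[Z | machine 1] = (2+4+6+13+14)/5 = 39/5.
E[Z | machine 2] = (5+10+11+12+13)/5 = 51/5.
E[Z | machine 3] = (1+9)/2 = 5.
By the law of total expectation,
E[Z] = (1/2)·(39/5) + (5/12)·(51/5) + (1/12)·(5) = 257/30.

257/30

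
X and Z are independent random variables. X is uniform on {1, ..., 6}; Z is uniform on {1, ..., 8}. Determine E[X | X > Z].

P(X > Z) = 5/16.
Summing X·P(x,y) over outcomes with X > Z gives 35/24.
E[X | X > Z] = (35/24) / (5/16) = 14/3.

14/3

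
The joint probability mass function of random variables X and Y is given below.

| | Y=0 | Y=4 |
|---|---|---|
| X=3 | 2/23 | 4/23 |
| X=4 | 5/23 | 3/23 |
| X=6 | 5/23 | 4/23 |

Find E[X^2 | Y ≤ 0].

P(Y ≤ 0) = 12/23.
Σ X^2·P over the event = 9·(2/23) + 16·(5/23) + 36·(5/23) = 278/23.
E[X^2 | Y ≤ 0] = (278/23) / (12/23) = 139/6.

139/6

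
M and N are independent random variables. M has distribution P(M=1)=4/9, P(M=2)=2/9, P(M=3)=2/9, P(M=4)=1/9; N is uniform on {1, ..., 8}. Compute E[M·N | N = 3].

P(N = 3) = 1/8.
Summing MN·P(x,y) over outcomes with N = 3 gives 3/4.
E[M·N | N = 3] = (3/4) / (1/8) = 6.

6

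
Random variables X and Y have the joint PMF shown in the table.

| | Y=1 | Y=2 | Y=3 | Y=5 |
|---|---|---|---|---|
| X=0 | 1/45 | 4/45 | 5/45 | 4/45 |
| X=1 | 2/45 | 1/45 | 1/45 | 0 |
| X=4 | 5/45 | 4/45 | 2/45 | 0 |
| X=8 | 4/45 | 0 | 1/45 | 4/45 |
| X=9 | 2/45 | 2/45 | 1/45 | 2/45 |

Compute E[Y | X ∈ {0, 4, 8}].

45/17

P(X ∈ {0, 4, 8}) = 34/45.
Summing Y·P(X=x,Y=y) over the conditioning event gives 2.
E[Y | X ∈ {0, 4, 8}] = (2) / (34/45) = 45/17.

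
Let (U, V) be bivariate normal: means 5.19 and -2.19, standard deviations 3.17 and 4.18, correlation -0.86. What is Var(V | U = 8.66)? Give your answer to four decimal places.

4.5498

Var(V | U=x) = (1 − ρ²)·σ_V².
Var(V | U=8.66) = (4.18)²·(1 − (-0.86)²) = 17.4724·0.2604 = 4.5498.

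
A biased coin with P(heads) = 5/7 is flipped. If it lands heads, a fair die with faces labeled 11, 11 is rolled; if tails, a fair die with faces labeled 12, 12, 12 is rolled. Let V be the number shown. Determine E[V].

79/7

E[V | heads] = (11+11)/2 = 11.
E[V | tails] = (12+12+12)/3 = 12.
E[V] = (5/7)·(11) + (2/7)·(12) = 79/7.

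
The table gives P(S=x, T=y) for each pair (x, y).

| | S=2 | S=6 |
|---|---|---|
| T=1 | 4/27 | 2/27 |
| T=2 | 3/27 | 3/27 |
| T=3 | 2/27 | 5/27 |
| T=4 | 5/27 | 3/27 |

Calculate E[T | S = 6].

P(S = 6) = 13/27.
Σ T·P over the event = 1·(2/27) + 2·(3/27) + 3·(5/27) + 4·(3/27) = 35/27.
E[T | S = 6] = (35/27) / (13/27) = 35/13.

35/13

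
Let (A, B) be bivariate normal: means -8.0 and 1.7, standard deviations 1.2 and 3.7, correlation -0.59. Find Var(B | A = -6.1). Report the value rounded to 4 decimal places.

8.9245

The conditional variance in a bivariate normal is σ_B²(1 − ρ²), independent of x.
Var(B | A=-6.1) = (3.7)²·(1 − (-0.59)²) = 13.69·0.6519 = 8.9245.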